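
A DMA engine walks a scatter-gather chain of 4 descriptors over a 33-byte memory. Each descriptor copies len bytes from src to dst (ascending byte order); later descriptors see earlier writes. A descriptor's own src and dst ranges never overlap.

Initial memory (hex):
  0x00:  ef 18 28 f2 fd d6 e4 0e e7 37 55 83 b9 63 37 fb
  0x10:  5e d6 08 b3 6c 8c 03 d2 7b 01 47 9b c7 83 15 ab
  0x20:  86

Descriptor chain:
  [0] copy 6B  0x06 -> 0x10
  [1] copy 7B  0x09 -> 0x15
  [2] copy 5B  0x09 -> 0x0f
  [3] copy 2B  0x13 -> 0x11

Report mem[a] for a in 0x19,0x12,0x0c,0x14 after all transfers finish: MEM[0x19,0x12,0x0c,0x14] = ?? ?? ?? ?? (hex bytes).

D0: mem[0x10..0x15] <- [e4 0e e7 37 55 83]
D1: mem[0x15..0x1b] <- [37 55 83 b9 63 37 fb]
D2: mem[0x0f..0x13] <- [37 55 83 b9 63]
D3: mem[0x11..0x12] <- [63 55]
query mem[0x19]=0x63, mem[0x12]=0x55, mem[0x0c]=0xb9, mem[0x14]=0x55

MEM[0x19,0x12,0x0c,0x14] = 63 55 b9 55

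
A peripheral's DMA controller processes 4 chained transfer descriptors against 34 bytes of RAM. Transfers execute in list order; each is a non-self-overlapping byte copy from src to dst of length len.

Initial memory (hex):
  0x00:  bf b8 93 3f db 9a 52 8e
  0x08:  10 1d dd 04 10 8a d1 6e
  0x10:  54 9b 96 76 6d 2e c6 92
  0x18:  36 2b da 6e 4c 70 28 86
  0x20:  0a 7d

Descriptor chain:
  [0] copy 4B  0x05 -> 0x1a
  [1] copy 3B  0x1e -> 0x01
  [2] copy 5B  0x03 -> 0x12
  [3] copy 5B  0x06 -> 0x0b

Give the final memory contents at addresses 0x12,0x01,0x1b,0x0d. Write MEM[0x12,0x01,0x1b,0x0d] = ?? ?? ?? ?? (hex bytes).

MEM[0x12,0x01,0x1b,0x0d] = 0a 28 52 10

#0 dst[0x1a+4] := {0x9a,0x52,0x8e,0x10}
#1 dst[0x01+3] := {0x28,0x86,0x0a}
#2 dst[0x12+5] := {0x0a,0xdb,0x9a,0x52,0x8e}
#3 dst[0x0b+5] := {0x52,0x8e,0x10,0x1d,0xdd}
query mem[0x12]=0x0a, mem[0x01]=0x28, mem[0x1b]=0x52, mem[0x0d]=0x10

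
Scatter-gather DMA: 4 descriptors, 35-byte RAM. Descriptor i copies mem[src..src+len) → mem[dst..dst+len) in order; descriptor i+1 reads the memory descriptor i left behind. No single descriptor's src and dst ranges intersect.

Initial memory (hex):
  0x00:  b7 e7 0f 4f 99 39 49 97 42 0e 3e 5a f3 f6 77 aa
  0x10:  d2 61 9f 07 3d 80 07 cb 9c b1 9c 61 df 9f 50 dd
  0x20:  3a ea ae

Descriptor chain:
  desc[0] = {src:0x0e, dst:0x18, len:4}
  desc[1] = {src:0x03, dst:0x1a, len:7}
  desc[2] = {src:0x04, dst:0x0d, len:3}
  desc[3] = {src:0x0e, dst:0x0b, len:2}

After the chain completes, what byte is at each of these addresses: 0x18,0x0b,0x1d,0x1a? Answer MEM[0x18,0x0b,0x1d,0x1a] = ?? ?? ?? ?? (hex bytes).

  after D0: wrote 4B at 0x18 = 77aad261
  after D1: wrote 7B at 0x1a = 4f99394997420e
  after D2: wrote 3B at 0x0d = 993949
  after D3: wrote 2B at 0x0b = 3949
query mem[0x18]=0x77, mem[0x0b]=0x39, mem[0x1d]=0x49, mem[0x1a]=0x4f

MEM[0x18,0x0b,0x1d,0x1a] = 77 39 49 4f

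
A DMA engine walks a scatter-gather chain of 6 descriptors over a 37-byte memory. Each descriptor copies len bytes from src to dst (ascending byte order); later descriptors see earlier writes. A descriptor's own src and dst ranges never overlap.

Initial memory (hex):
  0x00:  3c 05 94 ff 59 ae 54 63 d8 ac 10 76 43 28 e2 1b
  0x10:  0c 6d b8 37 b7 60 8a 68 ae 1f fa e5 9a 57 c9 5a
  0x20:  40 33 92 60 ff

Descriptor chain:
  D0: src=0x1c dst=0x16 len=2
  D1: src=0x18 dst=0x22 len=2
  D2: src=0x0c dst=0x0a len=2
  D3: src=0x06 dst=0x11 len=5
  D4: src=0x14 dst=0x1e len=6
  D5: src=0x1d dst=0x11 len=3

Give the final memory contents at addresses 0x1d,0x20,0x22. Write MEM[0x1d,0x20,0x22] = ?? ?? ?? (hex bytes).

MEM[0x1d,0x20,0x22] = 57 9a ae

#0 dst[0x16+2] := {0x9a,0x57}
#1 dst[0x22+2] := {0xae,0x1f}
#2 dst[0x0a+2] := {0x43,0x28}
#3 dst[0x11+5] := {0x54,0x63,0xd8,0xac,0x43}
#4 dst[0x1e+6] := {0xac,0x43,0x9a,0x57,0xae,0x1f}
#5 dst[0x11+3] := {0x57,0xac,0x43}
query mem[0x1d]=0x57, mem[0x20]=0x9a, mem[0x22]=0xae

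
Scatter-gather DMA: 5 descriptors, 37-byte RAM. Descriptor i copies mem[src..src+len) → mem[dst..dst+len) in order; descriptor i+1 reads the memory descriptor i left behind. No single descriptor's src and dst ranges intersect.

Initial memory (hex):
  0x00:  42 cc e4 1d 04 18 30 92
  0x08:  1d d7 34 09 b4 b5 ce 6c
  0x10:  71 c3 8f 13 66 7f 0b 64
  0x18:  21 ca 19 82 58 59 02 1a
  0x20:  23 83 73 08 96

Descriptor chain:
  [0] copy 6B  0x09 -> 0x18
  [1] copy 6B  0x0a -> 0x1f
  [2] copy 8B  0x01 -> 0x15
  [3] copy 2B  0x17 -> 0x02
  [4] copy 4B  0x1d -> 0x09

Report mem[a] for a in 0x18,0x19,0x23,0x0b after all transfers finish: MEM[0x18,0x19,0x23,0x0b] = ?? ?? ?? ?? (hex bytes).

MEM[0x18,0x19,0x23,0x0b] = 04 18 ce 34

  after D0: wrote 6B at 0x18 = d73409b4b5ce
  after D1: wrote 6B at 0x1f = 3409b4b5ce6c
  after D2: wrote 8B at 0x15 = cce41d041830921d
  after D3: wrote 2B at 0x02 = 1d04
  after D4: wrote 4B at 0x09 = ce023409
query mem[0x18]=0x04, mem[0x19]=0x18, mem[0x23]=0xce, mem[0x0b]=0x34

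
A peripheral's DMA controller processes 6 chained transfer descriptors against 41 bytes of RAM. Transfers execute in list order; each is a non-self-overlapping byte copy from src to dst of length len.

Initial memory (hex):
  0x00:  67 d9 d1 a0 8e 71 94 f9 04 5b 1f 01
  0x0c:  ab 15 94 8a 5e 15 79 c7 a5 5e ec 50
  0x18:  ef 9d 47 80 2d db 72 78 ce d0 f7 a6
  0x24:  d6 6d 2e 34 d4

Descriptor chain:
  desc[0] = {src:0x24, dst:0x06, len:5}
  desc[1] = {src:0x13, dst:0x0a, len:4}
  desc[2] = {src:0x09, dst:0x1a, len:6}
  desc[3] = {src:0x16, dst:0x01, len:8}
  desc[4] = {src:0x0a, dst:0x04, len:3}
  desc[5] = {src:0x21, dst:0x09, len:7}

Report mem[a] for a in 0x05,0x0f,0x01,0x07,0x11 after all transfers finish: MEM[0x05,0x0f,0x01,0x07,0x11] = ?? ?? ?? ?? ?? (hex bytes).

MEM[0x05,0x0f,0x01,0x07,0x11] = a5 34 ec a5 15

  after D0: wrote 5B at 0x06 = d66d2e34d4
  after D1: wrote 4B at 0x0a = c7a55eec
  after D2: wrote 6B at 0x1a = 34c7a55eec94
  after D3: wrote 8B at 0x01 = ec50ef9d34c7a55e
  after D4: wrote 3B at 0x04 = c7a55e
  after D5: wrote 7B at 0x09 = d0f7a6d66d2e34
query mem[0x05]=0xa5, mem[0x0f]=0x34, mem[0x01]=0xec, mem[0x07]=0xa5, mem[0x11]=0x15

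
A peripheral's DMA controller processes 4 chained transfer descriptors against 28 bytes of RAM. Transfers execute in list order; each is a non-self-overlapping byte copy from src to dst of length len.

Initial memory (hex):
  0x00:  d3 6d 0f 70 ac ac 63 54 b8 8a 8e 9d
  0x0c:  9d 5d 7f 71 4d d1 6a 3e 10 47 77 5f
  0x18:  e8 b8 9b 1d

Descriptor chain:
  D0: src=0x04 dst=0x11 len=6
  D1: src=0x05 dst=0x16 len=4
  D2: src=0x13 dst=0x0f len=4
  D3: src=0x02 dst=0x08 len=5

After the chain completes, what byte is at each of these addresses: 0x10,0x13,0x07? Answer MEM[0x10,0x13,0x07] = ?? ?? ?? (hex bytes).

[0] 0x04->0x11 len=6 : ac ac 63 54 b8 8a
[1] 0x05->0x16 len=4 : ac 63 54 b8
[2] 0x13->0x0f len=4 : 63 54 b8 ac
[3] 0x02->0x08 len=5 : 0f 70 ac ac 63
query mem[0x10]=0x54, mem[0x13]=0x63, mem[0x07]=0x54

MEM[0x10,0x13,0x07] = 54 63 54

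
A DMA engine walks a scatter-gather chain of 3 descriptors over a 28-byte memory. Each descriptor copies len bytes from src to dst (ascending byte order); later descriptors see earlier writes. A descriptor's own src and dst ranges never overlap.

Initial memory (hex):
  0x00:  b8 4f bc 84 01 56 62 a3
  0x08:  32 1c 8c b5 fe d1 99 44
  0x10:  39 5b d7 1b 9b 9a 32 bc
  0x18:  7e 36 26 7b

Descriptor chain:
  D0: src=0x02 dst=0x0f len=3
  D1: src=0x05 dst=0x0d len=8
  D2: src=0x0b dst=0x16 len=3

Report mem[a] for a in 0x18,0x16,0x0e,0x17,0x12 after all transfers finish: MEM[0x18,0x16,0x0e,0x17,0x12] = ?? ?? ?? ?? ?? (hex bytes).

MEM[0x18,0x16,0x0e,0x17,0x12] = 56 b5 62 fe 8c

  after D0: wrote 3B at 0x0f = bc8401
  after D1: wrote 8B at 0x0d = 5662a3321c8cb5fe
  after D2: wrote 3B at 0x16 = b5fe56
query mem[0x18]=0x56, mem[0x16]=0xb5, mem[0x0e]=0x62, mem[0x17]=0xfe, mem[0x12]=0x8c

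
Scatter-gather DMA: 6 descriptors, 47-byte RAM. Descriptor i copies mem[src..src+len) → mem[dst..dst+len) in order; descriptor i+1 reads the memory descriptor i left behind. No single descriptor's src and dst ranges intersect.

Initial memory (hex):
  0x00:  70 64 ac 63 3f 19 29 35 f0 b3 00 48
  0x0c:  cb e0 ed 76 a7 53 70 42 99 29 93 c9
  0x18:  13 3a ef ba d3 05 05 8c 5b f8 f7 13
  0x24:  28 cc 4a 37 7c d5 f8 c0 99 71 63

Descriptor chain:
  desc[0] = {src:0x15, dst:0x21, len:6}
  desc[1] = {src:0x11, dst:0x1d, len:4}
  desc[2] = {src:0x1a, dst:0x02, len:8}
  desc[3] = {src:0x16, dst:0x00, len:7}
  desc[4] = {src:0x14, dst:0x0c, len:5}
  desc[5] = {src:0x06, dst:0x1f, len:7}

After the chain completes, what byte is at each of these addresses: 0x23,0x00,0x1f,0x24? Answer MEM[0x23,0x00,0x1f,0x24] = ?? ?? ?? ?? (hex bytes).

D0: mem[0x21..0x26] <- [29 93 c9 13 3a ef]
D1: mem[0x1d..0x20] <- [53 70 42 99]
D2: mem[0x02..0x09] <- [ef ba d3 53 70 42 99 29]
D3: mem[0x00..0x06] <- [93 c9 13 3a ef ba d3]
D4: mem[0x0c..0x10] <- [99 29 93 c9 13]
D5: mem[0x1f..0x25] <- [d3 42 99 29 00 48 99]
query mem[0x23]=0x00, mem[0x00]=0x93, mem[0x1f]=0xd3, mem[0x24]=0x48

MEM[0x23,0x00,0x1f,0x24] = 00 93 d3 48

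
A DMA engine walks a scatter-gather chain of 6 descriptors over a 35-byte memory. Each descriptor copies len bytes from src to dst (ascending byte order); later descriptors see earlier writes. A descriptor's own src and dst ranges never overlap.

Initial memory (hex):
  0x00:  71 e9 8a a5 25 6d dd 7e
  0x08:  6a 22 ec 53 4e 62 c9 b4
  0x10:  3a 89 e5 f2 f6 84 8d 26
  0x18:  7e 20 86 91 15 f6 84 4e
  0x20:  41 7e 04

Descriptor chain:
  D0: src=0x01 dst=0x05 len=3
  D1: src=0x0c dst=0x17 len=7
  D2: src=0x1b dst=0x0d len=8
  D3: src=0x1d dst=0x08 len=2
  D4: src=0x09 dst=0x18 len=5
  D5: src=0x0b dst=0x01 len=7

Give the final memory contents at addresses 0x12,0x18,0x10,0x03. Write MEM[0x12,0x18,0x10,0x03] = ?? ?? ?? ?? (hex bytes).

MEM[0x12,0x18,0x10,0x03] = 41 84 84 3a

  after D0: wrote 3B at 0x05 = e98aa5
  after D1: wrote 7B at 0x17 = 4e62c9b43a89e5
  after D2: wrote 8B at 0x0d = 3a89e5844e417e04
  after D3: wrote 2B at 0x08 = e584
  after D4: wrote 5B at 0x18 = 84ec534e3a
  after D5: wrote 7B at 0x01 = 534e3a89e5844e
query mem[0x12]=0x41, mem[0x18]=0x84, mem[0x10]=0x84, mem[0x03]=0x3a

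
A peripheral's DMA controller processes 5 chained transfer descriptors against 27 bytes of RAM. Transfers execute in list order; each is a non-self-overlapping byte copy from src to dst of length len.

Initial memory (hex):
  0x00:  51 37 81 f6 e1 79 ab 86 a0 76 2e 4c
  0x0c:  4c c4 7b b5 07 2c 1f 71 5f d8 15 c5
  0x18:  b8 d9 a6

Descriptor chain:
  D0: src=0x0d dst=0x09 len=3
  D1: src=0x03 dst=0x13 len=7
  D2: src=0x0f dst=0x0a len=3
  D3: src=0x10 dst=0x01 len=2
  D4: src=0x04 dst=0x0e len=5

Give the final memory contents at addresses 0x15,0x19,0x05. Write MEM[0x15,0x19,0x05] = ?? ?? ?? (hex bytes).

[0] 0x0d->0x09 len=3 : c4 7b b5
[1] 0x03->0x13 len=7 : f6 e1 79 ab 86 a0 c4
[2] 0x0f->0x0a len=3 : b5 07 2c
[3] 0x10->0x01 len=2 : 07 2c
[4] 0x04->0x0e len=5 : e1 79 ab 86 a0
query mem[0x15]=0x79, mem[0x19]=0xc4, mem[0x05]=0x79

MEM[0x15,0x19,0x05] = 79 c4 79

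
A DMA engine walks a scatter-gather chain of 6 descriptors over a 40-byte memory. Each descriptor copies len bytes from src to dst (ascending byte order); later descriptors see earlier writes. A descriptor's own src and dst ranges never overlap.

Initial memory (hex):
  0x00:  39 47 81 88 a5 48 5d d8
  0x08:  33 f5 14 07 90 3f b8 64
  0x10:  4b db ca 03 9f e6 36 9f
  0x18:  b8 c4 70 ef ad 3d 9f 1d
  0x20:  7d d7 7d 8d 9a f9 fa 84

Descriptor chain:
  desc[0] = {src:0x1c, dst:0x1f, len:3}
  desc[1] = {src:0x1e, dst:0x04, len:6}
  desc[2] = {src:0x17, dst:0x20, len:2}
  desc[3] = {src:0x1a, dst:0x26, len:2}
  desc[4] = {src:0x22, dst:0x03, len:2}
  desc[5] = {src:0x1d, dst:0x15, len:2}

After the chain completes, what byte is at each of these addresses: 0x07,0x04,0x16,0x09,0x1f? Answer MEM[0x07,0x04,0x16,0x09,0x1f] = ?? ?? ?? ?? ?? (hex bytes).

MEM[0x07,0x04,0x16,0x09,0x1f] = 9f 8d 9f 8d ad

#0 dst[0x1f+3] := {0xad,0x3d,0x9f}
#1 dst[0x04+6] := {0x9f,0xad,0x3d,0x9f,0x7d,0x8d}
#2 dst[0x20+2] := {0x9f,0xb8}
#3 dst[0x26+2] := {0x70,0xef}
#4 dst[0x03+2] := {0x7d,0x8d}
#5 dst[0x15+2] := {0x3d,0x9f}
query mem[0x07]=0x9f, mem[0x04]=0x8d, mem[0x16]=0x9f, mem[0x09]=0x8d, mem[0x1f]=0xad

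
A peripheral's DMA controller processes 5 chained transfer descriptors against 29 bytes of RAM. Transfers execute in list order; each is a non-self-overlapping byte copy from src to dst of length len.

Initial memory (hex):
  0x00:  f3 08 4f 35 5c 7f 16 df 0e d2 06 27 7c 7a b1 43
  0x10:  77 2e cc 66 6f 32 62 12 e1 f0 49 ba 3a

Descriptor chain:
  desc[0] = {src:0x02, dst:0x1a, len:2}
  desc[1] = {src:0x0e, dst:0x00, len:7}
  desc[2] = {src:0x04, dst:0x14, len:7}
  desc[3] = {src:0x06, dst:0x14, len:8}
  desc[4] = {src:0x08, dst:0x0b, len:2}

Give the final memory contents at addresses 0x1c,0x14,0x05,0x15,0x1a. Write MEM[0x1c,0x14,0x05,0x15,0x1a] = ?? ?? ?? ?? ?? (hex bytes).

MEM[0x1c,0x14,0x05,0x15,0x1a] = 3a 6f 66 df 7c

[0] 0x02->0x1a len=2 : 4f 35
[1] 0x0e->0x00 len=7 : b1 43 77 2e cc 66 6f
[2] 0x04->0x14 len=7 : cc 66 6f df 0e d2 06
[3] 0x06->0x14 len=8 : 6f df 0e d2 06 27 7c 7a
[4] 0x08->0x0b len=2 : 0e d2
query mem[0x1c]=0x3a, mem[0x14]=0x6f, mem[0x05]=0x66, mem[0x15]=0xdf, mem[0x1a]=0x7c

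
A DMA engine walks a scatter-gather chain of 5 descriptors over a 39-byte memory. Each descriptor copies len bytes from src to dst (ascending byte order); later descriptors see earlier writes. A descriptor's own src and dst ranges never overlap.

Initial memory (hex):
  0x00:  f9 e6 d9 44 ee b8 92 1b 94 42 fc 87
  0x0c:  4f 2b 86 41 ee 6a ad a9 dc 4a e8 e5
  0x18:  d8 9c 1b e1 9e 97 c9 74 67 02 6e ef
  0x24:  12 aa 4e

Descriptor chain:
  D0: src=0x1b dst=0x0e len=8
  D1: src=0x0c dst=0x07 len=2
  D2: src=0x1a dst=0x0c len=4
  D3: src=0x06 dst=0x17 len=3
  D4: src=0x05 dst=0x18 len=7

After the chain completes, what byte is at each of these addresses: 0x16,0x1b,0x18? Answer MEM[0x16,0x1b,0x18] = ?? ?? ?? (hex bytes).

MEM[0x16,0x1b,0x18] = e8 2b b8

D0: mem[0x0e..0x15] <- [e1 9e 97 c9 74 67 02 6e]
D1: mem[0x07..0x08] <- [4f 2b]
D2: mem[0x0c..0x0f] <- [1b e1 9e 97]
D3: mem[0x17..0x19] <- [92 4f 2b]
D4: mem[0x18..0x1e] <- [b8 92 4f 2b 42 fc 87]
query mem[0x16]=0xe8, mem[0x1b]=0x2b, mem[0x18]=0xb8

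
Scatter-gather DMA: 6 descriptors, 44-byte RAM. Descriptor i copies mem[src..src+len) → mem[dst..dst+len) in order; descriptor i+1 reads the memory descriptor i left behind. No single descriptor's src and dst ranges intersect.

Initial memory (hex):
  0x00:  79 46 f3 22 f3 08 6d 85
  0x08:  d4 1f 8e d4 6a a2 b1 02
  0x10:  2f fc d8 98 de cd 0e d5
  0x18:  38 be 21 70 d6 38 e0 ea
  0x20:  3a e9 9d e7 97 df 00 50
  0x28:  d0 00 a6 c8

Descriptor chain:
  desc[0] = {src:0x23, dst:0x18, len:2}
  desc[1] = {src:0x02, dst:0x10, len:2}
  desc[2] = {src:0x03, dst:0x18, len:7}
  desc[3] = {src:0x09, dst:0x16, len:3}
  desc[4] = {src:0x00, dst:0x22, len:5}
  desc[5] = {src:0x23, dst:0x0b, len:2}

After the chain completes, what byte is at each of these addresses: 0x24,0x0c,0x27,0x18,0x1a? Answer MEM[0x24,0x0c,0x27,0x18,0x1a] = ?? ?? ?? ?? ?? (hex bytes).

[0] 0x23->0x18 len=2 : e7 97
[1] 0x02->0x10 len=2 : f3 22
[2] 0x03->0x18 len=7 : 22 f3 08 6d 85 d4 1f
[3] 0x09->0x16 len=3 : 1f 8e d4
[4] 0x00->0x22 len=5 : 79 46 f3 22 f3
[5] 0x23->0x0b len=2 : 46 f3
query mem[0x24]=0xf3, mem[0x0c]=0xf3, mem[0x27]=0x50, mem[0x18]=0xd4, mem[0x1a]=0x08

MEM[0x24,0x0c,0x27,0x18,0x1a] = f3 f3 50 d4 08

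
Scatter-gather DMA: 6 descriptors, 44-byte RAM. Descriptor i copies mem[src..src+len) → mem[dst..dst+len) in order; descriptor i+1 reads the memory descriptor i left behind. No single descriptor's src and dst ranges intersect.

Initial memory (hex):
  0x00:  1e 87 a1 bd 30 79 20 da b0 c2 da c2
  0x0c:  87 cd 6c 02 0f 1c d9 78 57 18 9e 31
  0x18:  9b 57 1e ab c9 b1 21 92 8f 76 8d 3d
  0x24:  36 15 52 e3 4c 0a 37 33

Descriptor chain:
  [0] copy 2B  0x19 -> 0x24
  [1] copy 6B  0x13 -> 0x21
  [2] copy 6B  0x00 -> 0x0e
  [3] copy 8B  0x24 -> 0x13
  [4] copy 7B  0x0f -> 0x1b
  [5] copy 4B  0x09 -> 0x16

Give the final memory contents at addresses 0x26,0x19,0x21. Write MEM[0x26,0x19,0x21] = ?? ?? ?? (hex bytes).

  after D0: wrote 2B at 0x24 = 571e
  after D1: wrote 6B at 0x21 = 7857189e319b
  after D2: wrote 6B at 0x0e = 1e87a1bd3079
  after D3: wrote 8B at 0x13 = 9e319be34c0a3733
  after D4: wrote 7B at 0x1b = 87a1bd309e319b
  after D5: wrote 4B at 0x16 = c2dac287
query mem[0x26]=0x9b, mem[0x19]=0x87, mem[0x21]=0x9b

MEM[0x26,0x19,0x21] = 9b 87 9b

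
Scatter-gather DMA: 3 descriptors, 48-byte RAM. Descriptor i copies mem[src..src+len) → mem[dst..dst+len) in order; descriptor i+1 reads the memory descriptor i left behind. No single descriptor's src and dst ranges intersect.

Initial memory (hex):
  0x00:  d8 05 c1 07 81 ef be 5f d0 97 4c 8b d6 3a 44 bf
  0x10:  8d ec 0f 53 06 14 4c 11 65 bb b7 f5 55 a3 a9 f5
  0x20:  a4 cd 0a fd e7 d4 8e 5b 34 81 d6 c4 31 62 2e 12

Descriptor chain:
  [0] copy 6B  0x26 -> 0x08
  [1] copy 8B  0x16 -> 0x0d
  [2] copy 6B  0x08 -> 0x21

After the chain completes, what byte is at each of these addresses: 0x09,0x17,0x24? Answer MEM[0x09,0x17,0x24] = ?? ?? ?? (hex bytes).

MEM[0x09,0x17,0x24] = 5b 11 81

D0: mem[0x08..0x0d] <- [8e 5b 34 81 d6 c4]
D1: mem[0x0d..0x14] <- [4c 11 65 bb b7 f5 55 a3]
D2: mem[0x21..0x26] <- [8e 5b 34 81 d6 4c]
query mem[0x09]=0x5b, mem[0x17]=0x11, mem[0x24]=0x81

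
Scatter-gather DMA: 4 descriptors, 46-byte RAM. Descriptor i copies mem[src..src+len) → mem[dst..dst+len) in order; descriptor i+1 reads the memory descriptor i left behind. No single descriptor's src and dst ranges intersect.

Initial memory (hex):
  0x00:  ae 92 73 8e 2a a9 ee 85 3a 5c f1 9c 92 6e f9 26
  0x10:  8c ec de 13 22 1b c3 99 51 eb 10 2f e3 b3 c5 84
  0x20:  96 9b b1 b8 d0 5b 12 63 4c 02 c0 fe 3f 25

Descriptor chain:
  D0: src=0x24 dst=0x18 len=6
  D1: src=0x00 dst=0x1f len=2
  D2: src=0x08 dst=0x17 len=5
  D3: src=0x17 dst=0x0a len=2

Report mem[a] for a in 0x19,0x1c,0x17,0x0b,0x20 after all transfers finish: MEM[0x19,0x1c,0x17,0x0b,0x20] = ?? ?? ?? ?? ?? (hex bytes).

[0] 0x24->0x18 len=6 : d0 5b 12 63 4c 02
[1] 0x00->0x1f len=2 : ae 92
[2] 0x08->0x17 len=5 : 3a 5c f1 9c 92
[3] 0x17->0x0a len=2 : 3a 5c
query mem[0x19]=0xf1, mem[0x1c]=0x4c, mem[0x17]=0x3a, mem[0x0b]=0x5c, mem[0x20]=0x92

MEM[0x19,0x1c,0x17,0x0b,0x20] = f1 4c 3a 5c 92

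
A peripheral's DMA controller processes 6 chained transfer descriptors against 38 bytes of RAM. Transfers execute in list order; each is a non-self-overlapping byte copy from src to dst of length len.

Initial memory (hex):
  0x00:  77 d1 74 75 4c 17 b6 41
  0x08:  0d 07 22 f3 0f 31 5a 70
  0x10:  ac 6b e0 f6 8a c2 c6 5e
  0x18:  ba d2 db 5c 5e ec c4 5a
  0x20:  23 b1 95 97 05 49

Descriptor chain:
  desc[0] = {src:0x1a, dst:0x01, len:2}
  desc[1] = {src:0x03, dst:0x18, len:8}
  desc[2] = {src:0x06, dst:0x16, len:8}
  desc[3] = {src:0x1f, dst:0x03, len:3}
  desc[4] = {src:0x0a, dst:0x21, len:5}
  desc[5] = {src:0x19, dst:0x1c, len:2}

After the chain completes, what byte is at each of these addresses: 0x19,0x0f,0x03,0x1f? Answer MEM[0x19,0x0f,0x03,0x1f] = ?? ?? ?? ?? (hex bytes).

  after D0: wrote 2B at 0x01 = db5c
  after D1: wrote 8B at 0x18 = 754c17b6410d0722
  after D2: wrote 8B at 0x16 = b6410d0722f30f31
  after D3: wrote 3B at 0x03 = 2223b1
  after D4: wrote 5B at 0x21 = 22f30f315a
  after D5: wrote 2B at 0x1c = 0722
query mem[0x19]=0x07, mem[0x0f]=0x70, mem[0x03]=0x22, mem[0x1f]=0x22

MEM[0x19,0x0f,0x03,0x1f] = 07 70 22 22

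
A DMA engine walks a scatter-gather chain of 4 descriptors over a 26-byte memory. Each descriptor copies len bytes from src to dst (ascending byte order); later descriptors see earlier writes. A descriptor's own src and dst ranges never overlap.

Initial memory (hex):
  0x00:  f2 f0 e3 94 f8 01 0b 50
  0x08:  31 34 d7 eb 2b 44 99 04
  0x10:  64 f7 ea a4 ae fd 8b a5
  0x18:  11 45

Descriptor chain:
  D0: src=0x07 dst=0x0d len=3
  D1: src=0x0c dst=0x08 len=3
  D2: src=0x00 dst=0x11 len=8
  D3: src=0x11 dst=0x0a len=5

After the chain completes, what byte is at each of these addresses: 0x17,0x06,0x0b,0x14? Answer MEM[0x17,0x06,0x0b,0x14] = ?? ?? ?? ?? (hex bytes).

  after D0: wrote 3B at 0x0d = 503134
  after D1: wrote 3B at 0x08 = 2b5031
  after D2: wrote 8B at 0x11 = f2f0e394f8010b50
  after D3: wrote 5B at 0x0a = f2f0e394f8
query mem[0x17]=0x0b, mem[0x06]=0x0b, mem[0x0b]=0xf0, mem[0x14]=0x94

MEM[0x17,0x06,0x0b,0x14] = 0b 0b f0 94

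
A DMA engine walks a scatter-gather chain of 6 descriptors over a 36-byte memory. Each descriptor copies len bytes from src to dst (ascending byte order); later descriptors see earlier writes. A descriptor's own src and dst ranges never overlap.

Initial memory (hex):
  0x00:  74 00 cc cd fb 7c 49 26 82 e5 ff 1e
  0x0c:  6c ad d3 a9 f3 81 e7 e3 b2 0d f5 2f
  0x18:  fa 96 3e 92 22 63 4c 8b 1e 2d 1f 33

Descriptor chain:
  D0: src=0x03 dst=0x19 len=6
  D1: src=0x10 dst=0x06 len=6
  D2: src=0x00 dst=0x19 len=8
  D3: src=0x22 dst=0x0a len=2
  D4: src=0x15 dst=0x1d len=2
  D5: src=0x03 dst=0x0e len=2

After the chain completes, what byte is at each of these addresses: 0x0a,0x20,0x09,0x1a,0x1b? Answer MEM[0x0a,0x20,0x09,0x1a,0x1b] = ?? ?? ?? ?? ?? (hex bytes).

[0] 0x03->0x19 len=6 : cd fb 7c 49 26 82
[1] 0x10->0x06 len=6 : f3 81 e7 e3 b2 0d
[2] 0x00->0x19 len=8 : 74 00 cc cd fb 7c f3 81
[3] 0x22->0x0a len=2 : 1f 33
[4] 0x15->0x1d len=2 : 0d f5
[5] 0x03->0x0e len=2 : cd fb
query mem[0x0a]=0x1f, mem[0x20]=0x81, mem[0x09]=0xe3, mem[0x1a]=0x00, mem[0x1b]=0xcc

MEM[0x0a,0x20,0x09,0x1a,0x1b] = 1f 81 e3 00 cc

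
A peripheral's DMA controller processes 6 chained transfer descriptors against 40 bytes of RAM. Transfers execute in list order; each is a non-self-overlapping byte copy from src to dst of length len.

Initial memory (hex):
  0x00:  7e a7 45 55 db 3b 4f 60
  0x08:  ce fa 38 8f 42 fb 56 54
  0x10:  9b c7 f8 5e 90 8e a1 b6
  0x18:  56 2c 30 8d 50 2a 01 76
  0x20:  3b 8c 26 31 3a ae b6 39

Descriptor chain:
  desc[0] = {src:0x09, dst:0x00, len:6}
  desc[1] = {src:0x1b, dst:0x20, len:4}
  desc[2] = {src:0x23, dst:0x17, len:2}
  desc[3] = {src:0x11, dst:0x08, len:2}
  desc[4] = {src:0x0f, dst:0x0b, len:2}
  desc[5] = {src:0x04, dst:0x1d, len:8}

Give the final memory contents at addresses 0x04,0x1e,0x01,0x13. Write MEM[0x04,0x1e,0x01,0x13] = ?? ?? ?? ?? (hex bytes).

[0] 0x09->0x00 len=6 : fa 38 8f 42 fb 56
[1] 0x1b->0x20 len=4 : 8d 50 2a 01
[2] 0x23->0x17 len=2 : 01 3a
[3] 0x11->0x08 len=2 : c7 f8
[4] 0x0f->0x0b len=2 : 54 9b
[5] 0x04->0x1d len=8 : fb 56 4f 60 c7 f8 38 54
query mem[0x04]=0xfb, mem[0x1e]=0x56, mem[0x01]=0x38, mem[0x13]=0x5e

MEM[0x04,0x1e,0x01,0x13] = fb 56 38 5e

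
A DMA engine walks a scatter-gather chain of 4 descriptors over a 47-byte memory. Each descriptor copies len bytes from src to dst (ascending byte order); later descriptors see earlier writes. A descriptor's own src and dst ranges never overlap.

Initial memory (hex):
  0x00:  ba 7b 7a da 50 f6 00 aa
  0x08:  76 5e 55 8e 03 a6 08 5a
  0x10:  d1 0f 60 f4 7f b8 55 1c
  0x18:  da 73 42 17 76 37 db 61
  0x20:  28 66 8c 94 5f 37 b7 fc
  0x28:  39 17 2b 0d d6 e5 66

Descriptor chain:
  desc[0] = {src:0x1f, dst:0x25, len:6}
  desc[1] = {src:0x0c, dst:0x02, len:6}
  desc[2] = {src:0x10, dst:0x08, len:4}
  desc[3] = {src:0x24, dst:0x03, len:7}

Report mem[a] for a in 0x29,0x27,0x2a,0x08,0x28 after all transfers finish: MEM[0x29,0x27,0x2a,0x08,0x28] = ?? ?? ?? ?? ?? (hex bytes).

MEM[0x29,0x27,0x2a,0x08,0x28] = 94 66 5f 94 8c

D0: mem[0x25..0x2a] <- [61 28 66 8c 94 5f]
D1: mem[0x02..0x07] <- [03 a6 08 5a d1 0f]
D2: mem[0x08..0x0b] <- [d1 0f 60 f4]
D3: mem[0x03..0x09] <- [5f 61 28 66 8c 94 5f]
query mem[0x29]=0x94, mem[0x27]=0x66, mem[0x2a]=0x5f, mem[0x08]=0x94, mem[0x28]=0x8c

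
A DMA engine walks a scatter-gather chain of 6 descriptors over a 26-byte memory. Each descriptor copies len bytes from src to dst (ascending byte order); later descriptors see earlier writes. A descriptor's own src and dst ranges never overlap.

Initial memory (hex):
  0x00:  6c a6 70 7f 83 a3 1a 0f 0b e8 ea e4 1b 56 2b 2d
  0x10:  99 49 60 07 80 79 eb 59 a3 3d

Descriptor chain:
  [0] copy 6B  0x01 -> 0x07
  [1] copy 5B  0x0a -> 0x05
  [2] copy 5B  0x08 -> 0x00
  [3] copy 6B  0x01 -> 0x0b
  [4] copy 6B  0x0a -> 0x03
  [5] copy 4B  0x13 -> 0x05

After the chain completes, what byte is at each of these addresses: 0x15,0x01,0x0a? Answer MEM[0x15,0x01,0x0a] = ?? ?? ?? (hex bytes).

MEM[0x15,0x01,0x0a] = 79 2b 83

#0 dst[0x07+6] := {0xa6,0x70,0x7f,0x83,0xa3,0x1a}
#1 dst[0x05+5] := {0x83,0xa3,0x1a,0x56,0x2b}
#2 dst[0x00+5] := {0x56,0x2b,0x83,0xa3,0x1a}
#3 dst[0x0b+6] := {0x2b,0x83,0xa3,0x1a,0x83,0xa3}
#4 dst[0x03+6] := {0x83,0x2b,0x83,0xa3,0x1a,0x83}
#5 dst[0x05+4] := {0x07,0x80,0x79,0xeb}
query mem[0x15]=0x79, mem[0x01]=0x2b, mem[0x0a]=0x83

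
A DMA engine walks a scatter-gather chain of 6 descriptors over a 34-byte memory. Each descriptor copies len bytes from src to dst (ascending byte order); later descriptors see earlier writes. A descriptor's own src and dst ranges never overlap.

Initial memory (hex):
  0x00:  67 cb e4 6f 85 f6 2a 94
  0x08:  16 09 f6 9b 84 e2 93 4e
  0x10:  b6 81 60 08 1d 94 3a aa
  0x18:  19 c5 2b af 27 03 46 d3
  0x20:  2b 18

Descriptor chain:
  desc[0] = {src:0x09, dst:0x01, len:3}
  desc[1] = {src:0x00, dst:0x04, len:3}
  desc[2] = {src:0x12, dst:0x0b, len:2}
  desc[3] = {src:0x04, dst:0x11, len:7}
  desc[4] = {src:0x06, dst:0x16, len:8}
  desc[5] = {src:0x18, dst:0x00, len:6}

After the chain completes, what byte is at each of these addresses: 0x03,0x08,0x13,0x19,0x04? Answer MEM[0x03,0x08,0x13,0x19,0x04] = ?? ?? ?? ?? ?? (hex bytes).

MEM[0x03,0x08,0x13,0x19,0x04] = 60 16 f6 09 08

D0: mem[0x01..0x03] <- [09 f6 9b]
D1: mem[0x04..0x06] <- [67 09 f6]
D2: mem[0x0b..0x0c] <- [60 08]
D3: mem[0x11..0x17] <- [67 09 f6 94 16 09 f6]
D4: mem[0x16..0x1d] <- [f6 94 16 09 f6 60 08 e2]
D5: mem[0x00..0x05] <- [16 09 f6 60 08 e2]
query mem[0x03]=0x60, mem[0x08]=0x16, mem[0x13]=0xf6, mem[0x19]=0x09, mem[0x04]=0x08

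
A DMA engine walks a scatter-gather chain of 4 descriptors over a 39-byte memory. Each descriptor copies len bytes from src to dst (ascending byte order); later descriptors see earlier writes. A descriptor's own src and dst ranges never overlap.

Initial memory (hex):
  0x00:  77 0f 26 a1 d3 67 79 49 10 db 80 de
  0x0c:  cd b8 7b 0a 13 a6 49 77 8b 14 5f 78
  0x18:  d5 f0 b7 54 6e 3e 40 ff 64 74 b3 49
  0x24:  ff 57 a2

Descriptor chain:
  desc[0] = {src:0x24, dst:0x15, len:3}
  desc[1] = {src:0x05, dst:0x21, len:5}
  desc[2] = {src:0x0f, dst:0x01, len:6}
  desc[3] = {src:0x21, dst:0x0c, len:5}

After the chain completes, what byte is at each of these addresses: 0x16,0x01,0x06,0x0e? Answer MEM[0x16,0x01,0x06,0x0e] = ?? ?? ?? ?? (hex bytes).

MEM[0x16,0x01,0x06,0x0e] = 57 0a 8b 49

#0 dst[0x15+3] := {0xff,0x57,0xa2}
#1 dst[0x21+5] := {0x67,0x79,0x49,0x10,0xdb}
#2 dst[0x01+6] := {0x0a,0x13,0xa6,0x49,0x77,0x8b}
#3 dst[0x0c+5] := {0x67,0x79,0x49,0x10,0xdb}
query mem[0x16]=0x57, mem[0x01]=0x0a, mem[0x06]=0x8b, mem[0x0e]=0x49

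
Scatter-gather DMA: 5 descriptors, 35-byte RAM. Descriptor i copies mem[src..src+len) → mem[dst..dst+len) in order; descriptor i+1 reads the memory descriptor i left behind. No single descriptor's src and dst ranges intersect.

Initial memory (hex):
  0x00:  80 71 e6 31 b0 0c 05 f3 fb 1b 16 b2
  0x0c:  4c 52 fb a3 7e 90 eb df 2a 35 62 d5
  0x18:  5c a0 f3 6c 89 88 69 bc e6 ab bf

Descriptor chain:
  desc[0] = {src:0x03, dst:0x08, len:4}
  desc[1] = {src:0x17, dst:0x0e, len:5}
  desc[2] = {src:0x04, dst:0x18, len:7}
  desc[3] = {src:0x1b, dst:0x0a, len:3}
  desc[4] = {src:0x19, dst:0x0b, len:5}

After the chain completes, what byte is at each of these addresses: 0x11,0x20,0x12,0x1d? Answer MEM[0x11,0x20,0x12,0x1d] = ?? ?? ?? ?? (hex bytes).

MEM[0x11,0x20,0x12,0x1d] = f3 e6 6c b0

  after D0: wrote 4B at 0x08 = 31b00c05
  after D1: wrote 5B at 0x0e = d55ca0f36c
  after D2: wrote 7B at 0x18 = b00c05f331b00c
  after D3: wrote 3B at 0x0a = f331b0
  after D4: wrote 5B at 0x0b = 0c05f331b0
query mem[0x11]=0xf3, mem[0x20]=0xe6, mem[0x12]=0x6c, mem[0x1d]=0xb0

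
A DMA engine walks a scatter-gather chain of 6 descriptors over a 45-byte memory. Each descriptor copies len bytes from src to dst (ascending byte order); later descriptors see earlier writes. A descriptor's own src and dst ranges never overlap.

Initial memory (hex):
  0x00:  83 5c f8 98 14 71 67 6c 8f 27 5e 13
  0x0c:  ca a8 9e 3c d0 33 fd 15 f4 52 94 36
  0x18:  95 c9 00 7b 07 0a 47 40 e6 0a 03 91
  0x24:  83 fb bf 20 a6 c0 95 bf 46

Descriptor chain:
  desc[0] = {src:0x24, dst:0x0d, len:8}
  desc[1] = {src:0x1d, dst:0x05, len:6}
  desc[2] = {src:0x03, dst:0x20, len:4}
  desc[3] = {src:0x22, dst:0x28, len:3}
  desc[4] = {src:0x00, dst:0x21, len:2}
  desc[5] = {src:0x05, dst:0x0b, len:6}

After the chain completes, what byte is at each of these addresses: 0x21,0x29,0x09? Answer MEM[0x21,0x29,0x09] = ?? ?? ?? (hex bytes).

MEM[0x21,0x29,0x09] = 83 47 0a

#0 dst[0x0d+8] := {0x83,0xfb,0xbf,0x20,0xa6,0xc0,0x95,0xbf}
#1 dst[0x05+6] := {0x0a,0x47,0x40,0xe6,0x0a,0x03}
#2 dst[0x20+4] := {0x98,0x14,0x0a,0x47}
#3 dst[0x28+3] := {0x0a,0x47,0x83}
#4 dst[0x21+2] := {0x83,0x5c}
#5 dst[0x0b+6] := {0x0a,0x47,0x40,0xe6,0x0a,0x03}
query mem[0x21]=0x83, mem[0x29]=0x47, mem[0x09]=0x0a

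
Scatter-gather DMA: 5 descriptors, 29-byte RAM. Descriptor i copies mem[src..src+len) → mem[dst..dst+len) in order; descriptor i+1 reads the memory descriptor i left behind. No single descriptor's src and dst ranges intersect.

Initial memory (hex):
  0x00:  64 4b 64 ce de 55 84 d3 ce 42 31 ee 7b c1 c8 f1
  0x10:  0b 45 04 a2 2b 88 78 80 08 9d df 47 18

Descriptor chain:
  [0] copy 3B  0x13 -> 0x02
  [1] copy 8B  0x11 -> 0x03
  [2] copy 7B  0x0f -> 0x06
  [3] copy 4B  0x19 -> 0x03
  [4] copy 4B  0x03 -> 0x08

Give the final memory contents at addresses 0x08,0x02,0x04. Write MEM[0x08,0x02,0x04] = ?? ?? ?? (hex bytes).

#0 dst[0x02+3] := {0xa2,0x2b,0x88}
#1 dst[0x03+8] := {0x45,0x04,0xa2,0x2b,0x88,0x78,0x80,0x08}
#2 dst[0x06+7] := {0xf1,0x0b,0x45,0x04,0xa2,0x2b,0x88}
#3 dst[0x03+4] := {0x9d,0xdf,0x47,0x18}
#4 dst[0x08+4] := {0x9d,0xdf,0x47,0x18}
query mem[0x08]=0x9d, mem[0x02]=0xa2, mem[0x04]=0xdf

MEM[0x08,0x02,0x04] = 9d a2 df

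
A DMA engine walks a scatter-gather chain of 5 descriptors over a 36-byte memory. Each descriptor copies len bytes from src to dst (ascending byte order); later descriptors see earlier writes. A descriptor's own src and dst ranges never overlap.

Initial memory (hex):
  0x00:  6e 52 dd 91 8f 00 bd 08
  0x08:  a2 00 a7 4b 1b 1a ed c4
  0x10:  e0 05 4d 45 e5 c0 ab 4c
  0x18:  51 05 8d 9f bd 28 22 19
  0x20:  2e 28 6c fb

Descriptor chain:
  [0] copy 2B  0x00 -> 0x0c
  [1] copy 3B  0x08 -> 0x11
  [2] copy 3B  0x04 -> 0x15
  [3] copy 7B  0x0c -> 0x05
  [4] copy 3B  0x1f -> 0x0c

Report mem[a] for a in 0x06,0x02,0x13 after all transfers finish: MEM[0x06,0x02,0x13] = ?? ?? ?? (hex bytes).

MEM[0x06,0x02,0x13] = 52 dd a7

D0: mem[0x0c..0x0d] <- [6e 52]
D1: mem[0x11..0x13] <- [a2 00 a7]
D2: mem[0x15..0x17] <- [8f 00 bd]
D3: mem[0x05..0x0b] <- [6e 52 ed c4 e0 a2 00]
D4: mem[0x0c..0x0e] <- [19 2e 28]
query mem[0x06]=0x52, mem[0x02]=0xdd, mem[0x13]=0xa7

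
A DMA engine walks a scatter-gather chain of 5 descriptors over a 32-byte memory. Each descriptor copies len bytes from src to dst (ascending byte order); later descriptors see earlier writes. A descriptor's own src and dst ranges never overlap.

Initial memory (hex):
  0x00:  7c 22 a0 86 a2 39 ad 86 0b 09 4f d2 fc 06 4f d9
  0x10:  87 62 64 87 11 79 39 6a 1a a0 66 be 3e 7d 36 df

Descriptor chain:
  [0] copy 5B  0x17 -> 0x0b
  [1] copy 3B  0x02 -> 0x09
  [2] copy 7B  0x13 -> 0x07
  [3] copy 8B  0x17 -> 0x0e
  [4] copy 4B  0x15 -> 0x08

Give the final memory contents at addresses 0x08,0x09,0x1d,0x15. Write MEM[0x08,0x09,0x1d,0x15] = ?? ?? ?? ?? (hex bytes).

MEM[0x08,0x09,0x1d,0x15] = 36 39 7d 36

#0 dst[0x0b+5] := {0x6a,0x1a,0xa0,0x66,0xbe}
#1 dst[0x09+3] := {0xa0,0x86,0xa2}
#2 dst[0x07+7] := {0x87,0x11,0x79,0x39,0x6a,0x1a,0xa0}
#3 dst[0x0e+8] := {0x6a,0x1a,0xa0,0x66,0xbe,0x3e,0x7d,0x36}
#4 dst[0x08+4] := {0x36,0x39,0x6a,0x1a}
query mem[0x08]=0x36, mem[0x09]=0x39, mem[0x1d]=0x7d, mem[0x15]=0x36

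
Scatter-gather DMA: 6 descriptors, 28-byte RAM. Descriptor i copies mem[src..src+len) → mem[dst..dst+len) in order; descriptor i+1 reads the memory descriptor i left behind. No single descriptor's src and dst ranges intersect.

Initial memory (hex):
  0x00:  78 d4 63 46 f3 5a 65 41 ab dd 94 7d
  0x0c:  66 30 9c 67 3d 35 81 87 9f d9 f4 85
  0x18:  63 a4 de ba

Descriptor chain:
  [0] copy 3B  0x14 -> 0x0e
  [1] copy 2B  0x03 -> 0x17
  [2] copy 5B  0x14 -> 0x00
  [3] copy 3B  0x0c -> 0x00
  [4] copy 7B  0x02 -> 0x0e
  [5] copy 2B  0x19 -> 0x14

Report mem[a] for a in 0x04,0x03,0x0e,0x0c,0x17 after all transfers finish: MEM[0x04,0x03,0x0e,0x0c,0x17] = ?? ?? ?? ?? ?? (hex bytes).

#0 dst[0x0e+3] := {0x9f,0xd9,0xf4}
#1 dst[0x17+2] := {0x46,0xf3}
#2 dst[0x00+5] := {0x9f,0xd9,0xf4,0x46,0xf3}
#3 dst[0x00+3] := {0x66,0x30,0x9f}
#4 dst[0x0e+7] := {0x9f,0x46,0xf3,0x5a,0x65,0x41,0xab}
#5 dst[0x14+2] := {0xa4,0xde}
query mem[0x04]=0xf3, mem[0x03]=0x46, mem[0x0e]=0x9f, mem[0x0c]=0x66, mem[0x17]=0x46

MEM[0x04,0x03,0x0e,0x0c,0x17] = f3 46 9f 66 46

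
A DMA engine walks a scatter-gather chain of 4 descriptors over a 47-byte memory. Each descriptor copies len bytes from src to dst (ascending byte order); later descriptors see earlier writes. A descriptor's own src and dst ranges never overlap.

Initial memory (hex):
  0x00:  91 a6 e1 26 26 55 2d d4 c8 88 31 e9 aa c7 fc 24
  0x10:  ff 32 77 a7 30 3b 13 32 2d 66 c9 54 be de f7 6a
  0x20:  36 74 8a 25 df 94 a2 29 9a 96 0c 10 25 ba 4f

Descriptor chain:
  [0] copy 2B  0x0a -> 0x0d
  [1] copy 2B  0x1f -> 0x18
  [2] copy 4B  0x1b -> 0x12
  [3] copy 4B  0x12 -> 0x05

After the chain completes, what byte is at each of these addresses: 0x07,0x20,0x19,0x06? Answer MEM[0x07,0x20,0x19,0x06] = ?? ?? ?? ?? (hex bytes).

MEM[0x07,0x20,0x19,0x06] = de 36 36 be

#0 dst[0x0d+2] := {0x31,0xe9}
#1 dst[0x18+2] := {0x6a,0x36}
#2 dst[0x12+4] := {0x54,0xbe,0xde,0xf7}
#3 dst[0x05+4] := {0x54,0xbe,0xde,0xf7}
query mem[0x07]=0xde, mem[0x20]=0x36, mem[0x19]=0x36, mem[0x06]=0xbe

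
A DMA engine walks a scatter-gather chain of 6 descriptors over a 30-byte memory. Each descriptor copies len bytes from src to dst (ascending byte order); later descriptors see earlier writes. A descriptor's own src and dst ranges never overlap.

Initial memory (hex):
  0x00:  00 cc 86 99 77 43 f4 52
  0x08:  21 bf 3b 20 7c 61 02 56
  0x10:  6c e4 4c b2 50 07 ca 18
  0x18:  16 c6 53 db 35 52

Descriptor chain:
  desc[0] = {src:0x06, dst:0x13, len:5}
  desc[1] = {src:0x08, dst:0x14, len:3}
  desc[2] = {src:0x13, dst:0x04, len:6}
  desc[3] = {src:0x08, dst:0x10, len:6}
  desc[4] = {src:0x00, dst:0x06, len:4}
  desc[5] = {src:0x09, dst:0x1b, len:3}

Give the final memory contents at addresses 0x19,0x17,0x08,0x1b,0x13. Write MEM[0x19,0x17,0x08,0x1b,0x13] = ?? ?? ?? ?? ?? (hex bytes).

MEM[0x19,0x17,0x08,0x1b,0x13] = c6 3b 86 99 20

  after D0: wrote 5B at 0x13 = f45221bf3b
  after D1: wrote 3B at 0x14 = 21bf3b
  after D2: wrote 6B at 0x04 = f421bf3b3b16
  after D3: wrote 6B at 0x10 = 3b163b207c61
  after D4: wrote 4B at 0x06 = 00cc8699
  after D5: wrote 3B at 0x1b = 993b20
query mem[0x19]=0xc6, mem[0x17]=0x3b, mem[0x08]=0x86, mem[0x1b]=0x99, mem[0x13]=0x20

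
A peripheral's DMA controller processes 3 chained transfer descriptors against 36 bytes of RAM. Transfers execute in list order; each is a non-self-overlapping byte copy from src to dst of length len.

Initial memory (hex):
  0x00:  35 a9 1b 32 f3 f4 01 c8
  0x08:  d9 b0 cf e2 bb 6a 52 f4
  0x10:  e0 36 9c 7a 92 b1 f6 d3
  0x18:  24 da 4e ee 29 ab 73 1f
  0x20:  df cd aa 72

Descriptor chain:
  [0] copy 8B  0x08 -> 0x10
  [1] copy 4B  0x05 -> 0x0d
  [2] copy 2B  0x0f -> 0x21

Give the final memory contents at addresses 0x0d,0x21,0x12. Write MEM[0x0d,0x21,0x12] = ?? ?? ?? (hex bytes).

MEM[0x0d,0x21,0x12] = f4 c8 cf

D0: mem[0x10..0x17] <- [d9 b0 cf e2 bb 6a 52 f4]
D1: mem[0x0d..0x10] <- [f4 01 c8 d9]
D2: mem[0x21..0x22] <- [c8 d9]
query mem[0x0d]=0xf4, mem[0x21]=0xc8, mem[0x12]=0xcf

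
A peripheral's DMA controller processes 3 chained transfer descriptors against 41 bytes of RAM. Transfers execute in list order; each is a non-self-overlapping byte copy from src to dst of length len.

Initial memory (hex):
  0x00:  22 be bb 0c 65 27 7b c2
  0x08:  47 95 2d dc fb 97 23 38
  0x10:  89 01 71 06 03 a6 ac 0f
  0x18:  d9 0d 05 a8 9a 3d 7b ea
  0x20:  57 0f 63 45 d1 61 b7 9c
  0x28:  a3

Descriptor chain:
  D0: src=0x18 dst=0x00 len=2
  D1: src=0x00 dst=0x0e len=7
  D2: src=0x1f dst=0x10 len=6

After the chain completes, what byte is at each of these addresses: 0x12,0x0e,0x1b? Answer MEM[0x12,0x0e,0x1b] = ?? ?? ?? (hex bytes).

[0] 0x18->0x00 len=2 : d9 0d
[1] 0x00->0x0e len=7 : d9 0d bb 0c 65 27 7b
[2] 0x1f->0x10 len=6 : ea 57 0f 63 45 d1
query mem[0x12]=0x0f, mem[0x0e]=0xd9, mem[0x1b]=0xa8

MEM[0x12,0x0e,0x1b] = 0f d9 a8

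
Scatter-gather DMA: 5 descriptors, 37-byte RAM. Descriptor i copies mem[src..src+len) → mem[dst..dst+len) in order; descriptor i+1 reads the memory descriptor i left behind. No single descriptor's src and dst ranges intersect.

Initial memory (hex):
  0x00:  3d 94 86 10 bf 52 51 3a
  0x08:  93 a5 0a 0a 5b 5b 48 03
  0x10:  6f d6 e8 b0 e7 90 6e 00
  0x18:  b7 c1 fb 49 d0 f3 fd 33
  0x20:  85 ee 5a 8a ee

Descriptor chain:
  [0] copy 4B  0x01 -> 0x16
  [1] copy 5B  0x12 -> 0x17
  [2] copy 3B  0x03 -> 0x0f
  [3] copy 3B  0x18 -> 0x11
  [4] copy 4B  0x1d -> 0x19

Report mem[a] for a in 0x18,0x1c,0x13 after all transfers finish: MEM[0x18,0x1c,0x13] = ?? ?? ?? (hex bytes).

  after D0: wrote 4B at 0x16 = 948610bf
  after D1: wrote 5B at 0x17 = e8b0e79094
  after D2: wrote 3B at 0x0f = 10bf52
  after D3: wrote 3B at 0x11 = b0e790
  after D4: wrote 4B at 0x19 = f3fd3385
query mem[0x18]=0xb0, mem[0x1c]=0x85, mem[0x13]=0x90

MEM[0x18,0x1c,0x13] = b0 85 90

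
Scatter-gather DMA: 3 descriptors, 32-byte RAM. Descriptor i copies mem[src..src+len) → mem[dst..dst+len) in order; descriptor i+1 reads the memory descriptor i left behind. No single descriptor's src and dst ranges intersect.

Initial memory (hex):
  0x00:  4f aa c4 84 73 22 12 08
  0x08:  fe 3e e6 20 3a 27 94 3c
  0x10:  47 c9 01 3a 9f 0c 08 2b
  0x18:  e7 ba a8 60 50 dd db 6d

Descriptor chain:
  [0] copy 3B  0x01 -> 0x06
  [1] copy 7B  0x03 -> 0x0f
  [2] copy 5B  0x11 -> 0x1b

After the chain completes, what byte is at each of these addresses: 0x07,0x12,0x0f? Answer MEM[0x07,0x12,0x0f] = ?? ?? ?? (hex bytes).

MEM[0x07,0x12,0x0f] = c4 aa 84

D0: mem[0x06..0x08] <- [aa c4 84]
D1: mem[0x0f..0x15] <- [84 73 22 aa c4 84 3e]
D2: mem[0x1b..0x1f] <- [22 aa c4 84 3e]
query mem[0x07]=0xc4, mem[0x12]=0xaa, mem[0x0f]=0x84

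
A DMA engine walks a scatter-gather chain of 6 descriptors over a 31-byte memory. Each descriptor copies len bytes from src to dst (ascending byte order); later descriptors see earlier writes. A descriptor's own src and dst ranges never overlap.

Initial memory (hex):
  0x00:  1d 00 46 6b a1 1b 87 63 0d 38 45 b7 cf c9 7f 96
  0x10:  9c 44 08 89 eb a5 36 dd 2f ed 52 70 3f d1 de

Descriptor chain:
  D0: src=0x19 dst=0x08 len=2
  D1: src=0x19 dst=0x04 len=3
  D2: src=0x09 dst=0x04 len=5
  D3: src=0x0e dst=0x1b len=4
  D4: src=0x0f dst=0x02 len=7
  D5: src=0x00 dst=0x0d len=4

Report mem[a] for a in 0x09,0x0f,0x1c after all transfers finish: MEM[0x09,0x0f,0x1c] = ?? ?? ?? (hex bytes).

D0: mem[0x08..0x09] <- [ed 52]
D1: mem[0x04..0x06] <- [ed 52 70]
D2: mem[0x04..0x08] <- [52 45 b7 cf c9]
D3: mem[0x1b..0x1e] <- [7f 96 9c 44]
D4: mem[0x02..0x08] <- [96 9c 44 08 89 eb a5]
D5: mem[0x0d..0x10] <- [1d 00 96 9c]
query mem[0x09]=0x52, mem[0x0f]=0x96, mem[0x1c]=0x96

MEM[0x09,0x0f,0x1c] = 52 96 96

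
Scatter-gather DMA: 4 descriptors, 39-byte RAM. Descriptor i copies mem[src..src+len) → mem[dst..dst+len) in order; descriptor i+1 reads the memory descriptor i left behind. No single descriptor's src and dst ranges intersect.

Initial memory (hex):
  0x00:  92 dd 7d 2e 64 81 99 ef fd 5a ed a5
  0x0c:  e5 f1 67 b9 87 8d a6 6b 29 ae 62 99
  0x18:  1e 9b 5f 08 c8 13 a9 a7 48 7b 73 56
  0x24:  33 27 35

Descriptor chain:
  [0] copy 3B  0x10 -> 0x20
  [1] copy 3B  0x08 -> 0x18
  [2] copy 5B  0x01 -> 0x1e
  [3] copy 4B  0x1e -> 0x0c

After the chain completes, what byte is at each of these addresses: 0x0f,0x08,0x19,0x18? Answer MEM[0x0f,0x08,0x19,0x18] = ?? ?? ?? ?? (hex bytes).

MEM[0x0f,0x08,0x19,0x18] = 64 fd 5a fd

[0] 0x10->0x20 len=3 : 87 8d a6
[1] 0x08->0x18 len=3 : fd 5a ed
[2] 0x01->0x1e len=5 : dd 7d 2e 64 81
[3] 0x1e->0x0c len=4 : dd 7d 2e 64
query mem[0x0f]=0x64, mem[0x08]=0xfd, mem[0x19]=0x5a, mem[0x18]=0xfd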